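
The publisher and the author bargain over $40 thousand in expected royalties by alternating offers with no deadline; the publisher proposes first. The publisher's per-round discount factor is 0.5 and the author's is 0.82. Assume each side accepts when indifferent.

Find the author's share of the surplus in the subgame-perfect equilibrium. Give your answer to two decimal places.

27.80

Let x be the publisher's share when the publisher proposes and y be the author's share when the author proposes.
The author accepts iff offered ≥ 0.82·y, so x = 40 − 0.82y. Symmetrically y = 40 − 0.5x.
Substituting: x = 40 − 0.82(40 − 0.5x), giving x(1 − 0.5·0.82) = 40(1 − 0.82).
So x = 40 × 0.18 / 0.59 ≈ 12.2034, and the author receives 40 − x ≈ 27.7966.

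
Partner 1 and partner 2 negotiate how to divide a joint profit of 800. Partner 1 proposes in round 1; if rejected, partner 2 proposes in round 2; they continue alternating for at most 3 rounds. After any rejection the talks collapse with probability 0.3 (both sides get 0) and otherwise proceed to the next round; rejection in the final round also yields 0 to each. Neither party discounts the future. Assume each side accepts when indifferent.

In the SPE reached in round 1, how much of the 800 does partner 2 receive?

Round 3 (partner 1 proposes): partner 2 will accept anything ≥ 0, so partner 1 offers 0 and keeps 800.
Round 2 (partner 2 proposes): rejecting gives partner 1 an expected 0.7 × 800 = 560; partner 2 offers that and keeps 240.
Round 1 (partner 1 proposes): rejecting gives partner 2 an expected 0.7 × 240 = 168, so partner 1 offers 168, keeping 632.

168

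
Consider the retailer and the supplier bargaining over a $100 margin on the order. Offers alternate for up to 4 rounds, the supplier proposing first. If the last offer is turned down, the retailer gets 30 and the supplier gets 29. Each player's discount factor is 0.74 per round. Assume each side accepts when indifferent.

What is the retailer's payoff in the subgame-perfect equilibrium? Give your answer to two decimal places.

48.01

Round 4 (the retailer proposes): the supplier gets 29 if talks fail, so the retailer offers 29 and keeps 71.
Round 3 (the supplier proposes): the retailer can get 71 next round, worth 0.74 × 71 = 52.54 now, so the supplier offers 52.54, keeping 47.46.
Round 2 (the retailer proposes): the supplier can get 47.46 next round, worth 0.74 × 47.46 = 35.1204 now; the retailer offers that and keeps 64.8796.
Round 1 (the supplier proposes): the retailer can get 64.8796 next round, worth 0.74 × 64.8796 = 48.010904 now, so the supplier offers 48.010904, keeping 51.989096.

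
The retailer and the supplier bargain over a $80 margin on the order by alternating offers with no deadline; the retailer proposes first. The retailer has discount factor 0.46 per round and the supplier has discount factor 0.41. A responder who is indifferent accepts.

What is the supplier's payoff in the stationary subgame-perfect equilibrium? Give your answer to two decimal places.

When the retailer proposes, the supplier accepts any offer worth at least 0.41 times what the supplier would get by proposing next round; and vice versa.
This gives x = 80 − 0.41y and y = 80 − 0.46x, where x and y are each side's share when it proposes.
Hence (1 − 0.41·0.46)x = 80(1 − 0.41), i.e. 0.8114·x = 47.2.
x ≈ 58.1711; the supplier's share is 80 − x ≈ 21.8289.

21.83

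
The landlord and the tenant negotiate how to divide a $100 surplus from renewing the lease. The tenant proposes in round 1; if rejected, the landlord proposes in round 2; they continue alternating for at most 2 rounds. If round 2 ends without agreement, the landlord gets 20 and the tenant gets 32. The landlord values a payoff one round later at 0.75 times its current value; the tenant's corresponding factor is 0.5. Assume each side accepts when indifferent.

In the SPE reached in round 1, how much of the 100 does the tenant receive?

Round 2 (the landlord proposes): the tenant gets 32 if talks fail, so the landlord offers 32 and keeps 68.
Round 1 (the tenant proposes): the landlord can get 68 next round, worth 0.75 × 68 = 51 now. The tenant offers 51 and keeps 100 − 51 = 49.

49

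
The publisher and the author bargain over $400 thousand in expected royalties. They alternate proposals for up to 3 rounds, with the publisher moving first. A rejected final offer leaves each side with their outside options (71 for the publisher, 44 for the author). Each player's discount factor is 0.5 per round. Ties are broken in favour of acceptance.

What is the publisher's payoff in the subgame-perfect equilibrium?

289

Round 3 (the publisher proposes): the author gets 44 if talks fail, so the publisher offers 44 and keeps 356.
Round 2 (the author proposes): the publisher can get 356 next round, worth 0.5 × 356 = 178 now, so the author offers 178, keeping 222.
Round 1 (the publisher proposes): the author can get 222 next round, worth 0.5 × 222 = 111 now. The publisher offers 111 and keeps 400 − 111 = 289.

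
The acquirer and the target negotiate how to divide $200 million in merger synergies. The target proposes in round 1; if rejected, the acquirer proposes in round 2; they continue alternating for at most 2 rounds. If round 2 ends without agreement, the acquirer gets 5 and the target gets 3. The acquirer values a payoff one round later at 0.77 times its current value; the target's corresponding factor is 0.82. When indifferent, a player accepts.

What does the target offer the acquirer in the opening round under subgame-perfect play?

151.69

By backward induction:
Round 2 (the acquirer proposes): the target gets 3 if talks fail, so the acquirer offers 3 and keeps 197.
Round 1 (the target proposes): the acquirer can get 197 next round, worth 0.77 × 197 = 151.69 now. The target offers 151.69 and keeps 200 − 151.69 = 48.31.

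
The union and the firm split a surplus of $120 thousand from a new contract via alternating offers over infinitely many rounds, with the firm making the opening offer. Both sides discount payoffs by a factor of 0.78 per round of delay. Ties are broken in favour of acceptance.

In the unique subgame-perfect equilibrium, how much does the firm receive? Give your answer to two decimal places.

67.42

In a stationary SPE each proposer offers the other exactly their discounted continuation value.
If the firm keeps x when proposing and the union keeps y when proposing, then x = 120 − 0.78y and y = 120 − 0.78x.
Solving: x = 120(1 − 0.78) / (1 − 0.78·0.78) = 26.4 / 0.3916 ≈ 67.4157.
The union gets 120 − 67.4157 ≈ 52.5843.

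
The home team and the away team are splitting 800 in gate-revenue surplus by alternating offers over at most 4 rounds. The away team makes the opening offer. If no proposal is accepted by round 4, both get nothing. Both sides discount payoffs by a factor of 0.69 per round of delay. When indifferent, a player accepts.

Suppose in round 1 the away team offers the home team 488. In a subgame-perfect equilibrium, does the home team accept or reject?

Accept

Work out the home team's continuation value if the offer is rejected.
Round 4 (the home team proposes): rejection yields 0 for the away team; the home team offers 0 and keeps 800.
Round 3 (the away team proposes): the home team can get 800 next round, worth 0.69 × 800 = 552 now, so the away team offers 552, keeping 248.
Round 2 (the home team proposes): the away team can get 248 next round, worth 0.69 × 248 = 171.12 now, so the home team offers 171.12, keeping 628.88.
So by rejecting in round 1, the home team gets 628.88 next round, worth 0.69 × 628.88 = 433.9272 now.
Offer 488 ≥ 433.9272, so the home team accepts.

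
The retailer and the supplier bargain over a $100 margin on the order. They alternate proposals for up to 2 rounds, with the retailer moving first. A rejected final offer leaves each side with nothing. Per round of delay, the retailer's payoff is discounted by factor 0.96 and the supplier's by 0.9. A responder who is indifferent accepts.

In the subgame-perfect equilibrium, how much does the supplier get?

90

Round 2 (the supplier proposes): the retailer will accept anything ≥ 0, so the supplier offers 0 and keeps 100.
Round 1 (the retailer proposes): the supplier can get 100 next round, worth 0.9 × 100 = 90 now. The retailer offers 90 and keeps 100 − 90 = 10.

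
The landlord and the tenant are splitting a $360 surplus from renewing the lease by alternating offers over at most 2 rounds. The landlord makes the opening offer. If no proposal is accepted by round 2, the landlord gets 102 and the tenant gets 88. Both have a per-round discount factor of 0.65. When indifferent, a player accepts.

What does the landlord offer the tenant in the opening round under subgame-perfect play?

Work backward from the last round.
Round 2 (the tenant proposes): the landlord gets 102 if talks fail, so the tenant offers 102 and keeps 258.
Round 1 (the landlord proposes): the tenant can get 258 next round, worth 0.65 × 258 = 167.7 now. The landlord offers 167.7 and keeps 360 − 167.7 = 192.3.

167.7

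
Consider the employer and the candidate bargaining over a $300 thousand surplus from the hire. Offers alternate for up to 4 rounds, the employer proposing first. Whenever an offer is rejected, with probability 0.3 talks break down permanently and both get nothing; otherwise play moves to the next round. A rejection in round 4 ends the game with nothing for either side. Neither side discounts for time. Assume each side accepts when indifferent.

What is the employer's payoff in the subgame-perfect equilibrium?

134.1

Round 4 (the candidate proposes): rejection yields 0 for the employer; the candidate offers 0 and keeps 300.
Round 3 (the employer proposes): rejecting gives the candidate an expected 0.7 × 300 = 210, so the employer offers 210, keeping 90.
Round 2 (the candidate proposes): rejecting gives the employer an expected 0.7 × 90 = 63; the candidate offers that and keeps 237.
Round 1 (the employer proposes): rejecting gives the candidate an expected 0.7 × 237 = 165.9, so the employer offers 165.9, keeping 134.1.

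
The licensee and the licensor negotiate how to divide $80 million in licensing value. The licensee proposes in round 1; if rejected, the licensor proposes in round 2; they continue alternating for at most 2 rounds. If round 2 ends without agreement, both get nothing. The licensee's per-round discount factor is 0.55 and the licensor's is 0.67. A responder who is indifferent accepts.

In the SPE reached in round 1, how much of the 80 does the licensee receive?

Solve by backward induction from round 2.
Round 2 (the licensor proposes): rejection yields 0 for the licensee; the licensor offers 0 and keeps 80.
Round 1 (the licensee proposes): the licensor can get 80 next round, worth 0.67 × 80 = 53.6 now; the licensee offers that and keeps 26.4.

26.4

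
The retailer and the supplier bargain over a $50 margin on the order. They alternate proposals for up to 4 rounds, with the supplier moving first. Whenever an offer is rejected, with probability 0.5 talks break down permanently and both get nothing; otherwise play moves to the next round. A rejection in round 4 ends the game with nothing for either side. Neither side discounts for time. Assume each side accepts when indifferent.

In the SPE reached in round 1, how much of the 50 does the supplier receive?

Round 4 (the retailer proposes): rejection yields 0 for the supplier; the retailer offers 0 and keeps 50.
Round 3 (the supplier proposes): rejecting gives the retailer an expected 0.5 × 50 = 25, so the supplier offers 25, keeping 25.
Round 2 (the retailer proposes): rejecting gives the supplier an expected 0.5 × 25 = 12.5; the retailer offers that and keeps 37.5.
Round 1 (the supplier proposes): rejecting gives the retailer an expected 0.5 × 37.5 = 18.75. The supplier offers 18.75 and keeps 50 − 18.75 = 31.25.

31.25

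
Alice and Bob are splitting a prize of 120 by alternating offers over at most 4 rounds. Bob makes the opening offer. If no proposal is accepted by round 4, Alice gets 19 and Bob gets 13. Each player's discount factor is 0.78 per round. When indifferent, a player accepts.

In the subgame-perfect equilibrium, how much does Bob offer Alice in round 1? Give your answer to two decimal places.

By backward induction:
Round 4 (Alice proposes): Bob gets 13 if talks fail, so Alice offers 13 and keeps 107.
Round 3 (Bob proposes): Alice can get 107 next round, worth 0.78 × 107 = 83.46 now; Bob offers that and keeps 36.54.
Round 2 (Alice proposes): Bob can get 36.54 next round, worth 0.78 × 36.54 = 28.5012 now. Alice offers 28.5012 and keeps 120 − 28.5012 = 91.4988.
Round 1 (Bob proposes): Alice can get 91.4988 next round, worth 0.78 × 91.4988 = 71.369064 now. Bob offers 71.369064 and keeps 120 − 71.369064 = 48.630936.

71.37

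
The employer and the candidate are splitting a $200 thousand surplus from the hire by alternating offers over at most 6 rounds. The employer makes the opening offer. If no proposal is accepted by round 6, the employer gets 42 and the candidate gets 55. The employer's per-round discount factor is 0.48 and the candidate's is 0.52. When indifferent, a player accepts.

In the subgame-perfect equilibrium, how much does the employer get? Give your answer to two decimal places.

127.30

Solve by backward induction from round 6.
Round 6 (the candidate proposes): the employer gets 42 if talks fail, so the candidate offers 42 and keeps 158.
Round 5 (the employer proposes): the candidate can get 158 next round, worth 0.52 × 158 = 82.16 now; the employer offers that and keeps 117.84.
Round 4 (the candidate proposes): the employer can get 117.84 next round, worth 0.48 × 117.84 = 56.5632 now; the candidate offers that and keeps 143.4368.
Round 3 (the employer proposes): the candidate can get 143.4368 next round, worth 0.52 × 143.4368 = 74.587136 now. The employer offers 74.587136 and keeps 200 − 74.587136 = 125.412864.
Round 2 (the candidate proposes): the employer can get 125.412864 next round, worth 0.48 × 125.412864 = 60.19817472 now. The candidate offers 60.19817472 and keeps 200 − 60.19817472 = 139.80182528.
Round 1 (the employer proposes): the candidate can get 139.80182528 next round, worth 0.52 × 139.80182528 = 72.6969491456 now, so the employer offers 72.6969491456, keeping 127.3030508544.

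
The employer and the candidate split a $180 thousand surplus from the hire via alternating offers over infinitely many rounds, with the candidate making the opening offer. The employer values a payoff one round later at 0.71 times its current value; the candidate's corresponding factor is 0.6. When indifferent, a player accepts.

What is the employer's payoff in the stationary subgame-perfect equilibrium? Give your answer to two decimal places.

89.06

When the candidate proposes, the employer accepts any offer worth at least 0.71 times what the employer would get by proposing next round; and vice versa.
This gives x = 180 − 0.71y and y = 180 − 0.6x, where x and y are each side's share when it proposes.
Hence (1 − 0.71·0.6)x = 180(1 − 0.71), i.e. 0.574·x = 52.2.
x ≈ 90.9408; the employer's share is 180 − x ≈ 89.0592.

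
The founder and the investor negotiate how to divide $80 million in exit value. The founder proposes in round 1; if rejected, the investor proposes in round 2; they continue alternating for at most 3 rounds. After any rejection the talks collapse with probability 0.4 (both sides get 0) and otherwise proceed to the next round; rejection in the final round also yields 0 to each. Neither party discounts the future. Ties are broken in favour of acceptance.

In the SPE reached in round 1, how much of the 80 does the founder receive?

60.8

Round 3 (the founder proposes): the investor will accept anything ≥ 0, so the founder offers 0 and keeps 80.
Round 2 (the investor proposes): rejecting gives the founder an expected 0.6 × 80 = 48. The investor offers 48 and keeps 80 − 48 = 32.
Round 1 (the founder proposes): rejecting gives the investor an expected 0.6 × 32 = 19.2. The founder offers 19.2 and keeps 80 − 19.2 = 60.8.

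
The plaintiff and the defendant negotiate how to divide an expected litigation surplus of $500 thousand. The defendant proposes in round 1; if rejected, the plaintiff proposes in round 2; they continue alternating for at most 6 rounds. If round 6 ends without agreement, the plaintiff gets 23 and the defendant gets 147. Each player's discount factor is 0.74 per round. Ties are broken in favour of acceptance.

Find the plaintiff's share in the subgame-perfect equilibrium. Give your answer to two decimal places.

Round 6 (the plaintiff proposes): the defendant gets 147 if talks fail, so the plaintiff offers 147 and keeps 353.
Round 5 (the defendant proposes): the plaintiff can get 353 next round, worth 0.74 × 353 = 261.22 now; the defendant offers that and keeps 238.78.
Round 4 (the plaintiff proposes): the defendant can get 238.78 next round, worth 0.74 × 238.78 = 176.6972 now, so the plaintiff offers 176.6972, keeping 323.3028.
Round 3 (the defendant proposes): the plaintiff can get 323.3028 next round, worth 0.74 × 323.3028 = 239.244072 now; the defendant offers that and keeps 260.755928.
Round 2 (the plaintiff proposes): the defendant can get 260.755928 next round, worth 0.74 × 260.755928 = 192.95938672 now. The plaintiff offers 192.95938672 and keeps 500 − 192.95938672 = 307.04061328.
Round 1 (the defendant proposes): the plaintiff can get 307.04061328 next round, worth 0.74 × 307.04061328 = 227.2100538272 now. The defendant offers 227.2100538272 and keeps 500 − 227.2100538272 = 272.7899461728.

227.21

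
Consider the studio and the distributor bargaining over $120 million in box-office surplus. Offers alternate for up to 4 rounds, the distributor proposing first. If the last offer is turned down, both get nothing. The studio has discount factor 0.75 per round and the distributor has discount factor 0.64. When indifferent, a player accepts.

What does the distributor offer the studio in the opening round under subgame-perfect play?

75.6

Round 4 (the studio proposes): rejection yields 0 for the distributor; the studio offers 0 and keeps 120.
Round 3 (the distributor proposes): the studio can get 120 next round, worth 0.75 × 120 = 90 now. The distributor offers 90 and keeps 120 − 90 = 30.
Round 2 (the studio proposes): the distributor can get 30 next round, worth 0.64 × 30 = 19.2 now. The studio offers 19.2 and keeps 120 − 19.2 = 100.8.
Round 1 (the distributor proposes): the studio can get 100.8 next round, worth 0.75 × 100.8 = 75.6 now. The distributor offers 75.6 and keeps 120 − 75.6 = 44.4.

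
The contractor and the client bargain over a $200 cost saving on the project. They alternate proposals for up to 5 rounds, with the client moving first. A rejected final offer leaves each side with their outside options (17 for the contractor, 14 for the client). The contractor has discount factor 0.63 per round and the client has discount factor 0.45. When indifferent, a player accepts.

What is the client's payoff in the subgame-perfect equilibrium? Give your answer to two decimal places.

Round 5 (the client proposes): the contractor gets 17 if talks fail, so the client offers 17 and keeps 183.
Round 4 (the contractor proposes): the client can get 183 next round, worth 0.45 × 183 = 82.35 now. The contractor offers 82.35 and keeps 200 − 82.35 = 117.65.
Round 3 (the client proposes): the contractor can get 117.65 next round, worth 0.63 × 117.65 = 74.1195 now. The client offers 74.1195 and keeps 200 − 74.1195 = 125.8805.
Round 2 (the contractor proposes): the client can get 125.8805 next round, worth 0.45 × 125.8805 = 56.646225 now, so the contractor offers 56.646225, keeping 143.353775.
Round 1 (the client proposes): the contractor can get 143.353775 next round, worth 0.63 × 143.353775 = 90.31287825 now, so the client offers 90.31287825, keeping 109.68712175.

109.69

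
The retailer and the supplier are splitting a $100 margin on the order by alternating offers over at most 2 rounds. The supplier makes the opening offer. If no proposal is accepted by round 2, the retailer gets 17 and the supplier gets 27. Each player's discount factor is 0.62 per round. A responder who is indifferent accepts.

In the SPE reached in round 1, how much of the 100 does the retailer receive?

45.26

Round 2 (the retailer proposes): the supplier gets 27 if talks fail, so the retailer offers 27 and keeps 73.
Round 1 (the supplier proposes): the retailer can get 73 next round, worth 0.62 × 73 = 45.26 now. The supplier offers 45.26 and keeps 100 − 45.26 = 54.74.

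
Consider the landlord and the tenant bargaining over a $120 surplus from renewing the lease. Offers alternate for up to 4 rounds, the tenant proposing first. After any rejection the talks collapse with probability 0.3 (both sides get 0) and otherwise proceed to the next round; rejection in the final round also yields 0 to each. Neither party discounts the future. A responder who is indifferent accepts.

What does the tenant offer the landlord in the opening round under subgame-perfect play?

66.36

Round 4 (the landlord proposes): the tenant will accept anything ≥ 0, so the landlord offers 0 and keeps 120.
Round 3 (the tenant proposes): rejecting gives the landlord an expected 0.7 × 120 = 84; the tenant offers that and keeps 36.
Round 2 (the landlord proposes): rejecting gives the tenant an expected 0.7 × 36 = 25.2; the landlord offers that and keeps 94.8.
Round 1 (the tenant proposes): rejecting gives the landlord an expected 0.7 × 94.8 = 66.36. The tenant offers 66.36 and keeps 120 − 66.36 = 53.64.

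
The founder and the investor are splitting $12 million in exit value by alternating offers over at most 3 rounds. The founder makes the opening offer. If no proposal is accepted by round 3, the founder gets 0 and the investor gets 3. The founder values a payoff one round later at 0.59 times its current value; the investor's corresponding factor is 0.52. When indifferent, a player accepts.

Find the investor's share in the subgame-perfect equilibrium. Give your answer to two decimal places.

Solve by backward induction from round 3.
Round 3 (the founder proposes): the investor gets 3 if talks fail, so the founder offers 3 and keeps 9.
Round 2 (the investor proposes): the founder can get 9 next round, worth 0.59 × 9 = 5.31 now. The investor offers 5.31 and keeps 12 − 5.31 = 6.69.
Round 1 (the founder proposes): the investor can get 6.69 next round, worth 0.52 × 6.69 = 3.4788 now; the founder offers that and keeps 8.5212.

3.48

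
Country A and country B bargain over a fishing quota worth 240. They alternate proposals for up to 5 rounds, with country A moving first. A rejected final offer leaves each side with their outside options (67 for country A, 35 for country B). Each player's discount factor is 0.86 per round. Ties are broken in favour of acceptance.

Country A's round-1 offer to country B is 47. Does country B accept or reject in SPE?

Work out country B's continuation value if the offer is rejected.
Round 5 (country A proposes): country B gets 35 if talks fail, so country A offers 35 and keeps 205.
Round 4 (country B proposes): country A can get 205 next round, worth 0.86 × 205 = 176.3 now; country B offers that and keeps 63.7.
Round 3 (country A proposes): country B can get 63.7 next round, worth 0.86 × 63.7 = 54.782 now; country A offers that and keeps 185.218.
Round 2 (country B proposes): country A can get 185.218 next round, worth 0.86 × 185.218 = 159.28748 now, so country B offers 159.28748, keeping 80.71252.
So by rejecting in round 1, country B gets 80.71252 next round, worth 0.86 × 80.71252 = 69.4127672 now.
Offer 47 < 69.4127672, so country B rejects.

Reject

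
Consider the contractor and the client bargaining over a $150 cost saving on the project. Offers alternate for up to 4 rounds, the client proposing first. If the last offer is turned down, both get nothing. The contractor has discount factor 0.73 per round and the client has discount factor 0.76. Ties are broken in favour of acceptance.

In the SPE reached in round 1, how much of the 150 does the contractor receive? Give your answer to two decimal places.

87.03

Round 4 (the contractor proposes): the client will accept anything ≥ 0, so the contractor offers 0 and keeps 150.
Round 3 (the client proposes): the contractor can get 150 next round, worth 0.73 × 150 = 109.5 now, so the client offers 109.5, keeping 40.5.
Round 2 (the contractor proposes): the client can get 40.5 next round, worth 0.76 × 40.5 = 30.78 now; the contractor offers that and keeps 119.22.
Round 1 (the client proposes): the contractor can get 119.22 next round, worth 0.73 × 119.22 = 87.0306 now, so the client offers 87.0306, keeping 62.9694.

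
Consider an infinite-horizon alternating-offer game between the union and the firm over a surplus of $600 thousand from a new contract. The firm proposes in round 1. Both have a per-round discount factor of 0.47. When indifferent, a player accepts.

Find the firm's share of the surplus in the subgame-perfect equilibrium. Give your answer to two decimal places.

408.16

In a stationary SPE each proposer offers the other exactly their discounted continuation value.
If the firm keeps x when proposing and the union keeps y when proposing, then x = 600 − 0.47y and y = 600 − 0.47x.
Solving: x = 600(1 − 0.47) / (1 − 0.47·0.47) = 318 / 0.7791 ≈ 408.1633.
The union gets 600 − 408.1633 ≈ 191.8367.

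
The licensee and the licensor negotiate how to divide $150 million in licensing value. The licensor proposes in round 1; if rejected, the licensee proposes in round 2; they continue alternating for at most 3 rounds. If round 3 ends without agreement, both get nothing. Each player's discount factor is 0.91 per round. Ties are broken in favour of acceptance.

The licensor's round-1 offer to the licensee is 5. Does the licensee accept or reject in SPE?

Reject

Round 3 (the licensor proposes): the licensee will accept anything ≥ 0, so the licensor offers 0 and keeps 150.
Round 2 (the licensee proposes): the licensor can get 150 next round, worth 0.91 × 150 = 136.5 now. The licensee offers 136.5 and keeps 150 − 136.5 = 13.5.
So by rejecting in round 1, the licensee gets 13.5 next round, worth 0.91 × 13.5 = 12.285 now.
Offer 5 < 12.285, so the licensee rejects.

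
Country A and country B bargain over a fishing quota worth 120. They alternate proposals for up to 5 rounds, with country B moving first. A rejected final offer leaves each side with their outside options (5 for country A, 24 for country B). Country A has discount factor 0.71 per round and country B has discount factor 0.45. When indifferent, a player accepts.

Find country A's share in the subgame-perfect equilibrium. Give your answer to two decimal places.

62.34

Work backward from the last round.
Round 5 (country B proposes): country A gets 5 if talks fail, so country B offers 5 and keeps 115.
Round 4 (country A proposes): country B can get 115 next round, worth 0.45 × 115 = 51.75 now. Country A offers 51.75 and keeps 120 − 51.75 = 68.25.
Round 3 (country B proposes): country A can get 68.25 next round, worth 0.71 × 68.25 = 48.4575 now; country B offers that and keeps 71.5425.
Round 2 (country A proposes): country B can get 71.5425 next round, worth 0.45 × 71.5425 = 32.194125 now. Country A offers 32.194125 and keeps 120 − 32.194125 = 87.805875.
Round 1 (country B proposes): country A can get 87.805875 next round, worth 0.71 × 87.805875 = 62.34217125 now; country B offers that and keeps 57.65782875.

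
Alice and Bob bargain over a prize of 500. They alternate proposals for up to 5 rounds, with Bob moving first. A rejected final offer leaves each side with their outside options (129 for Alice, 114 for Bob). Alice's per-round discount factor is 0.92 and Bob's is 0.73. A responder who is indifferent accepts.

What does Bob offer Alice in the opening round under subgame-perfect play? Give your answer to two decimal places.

Round 5 (Bob proposes): Alice gets 129 if talks fail, so Bob offers 129 and keeps 371.
Round 4 (Alice proposes): Bob can get 371 next round, worth 0.73 × 371 = 270.83 now. Alice offers 270.83 and keeps 500 − 270.83 = 229.17.
Round 3 (Bob proposes): Alice can get 229.17 next round, worth 0.92 × 229.17 = 210.8364 now; Bob offers that and keeps 289.1636.
Round 2 (Alice proposes): Bob can get 289.1636 next round, worth 0.73 × 289.1636 = 211.089428 now; Alice offers that and keeps 288.910572.
Round 1 (Bob proposes): Alice can get 288.910572 next round, worth 0.92 × 288.910572 = 265.79772624 now, so Bob offers 265.79772624, keeping 234.20227376.

265.80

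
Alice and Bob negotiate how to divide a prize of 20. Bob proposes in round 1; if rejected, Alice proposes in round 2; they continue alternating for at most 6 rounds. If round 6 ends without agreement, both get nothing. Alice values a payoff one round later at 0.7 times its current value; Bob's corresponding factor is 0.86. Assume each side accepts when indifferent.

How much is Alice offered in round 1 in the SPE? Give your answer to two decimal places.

Work backward from the last round.
Round 6 (Alice proposes): rejection yields 0 for Bob; Alice offers 0 and keeps 20.
Round 5 (Bob proposes): Alice can get 20 next round, worth 0.7 × 20 = 14 now; Bob offers that and keeps 6.
Round 4 (Alice proposes): Bob can get 6 next round, worth 0.86 × 6 = 5.16 now; Alice offers that and keeps 14.84.
Round 3 (Bob proposes): Alice can get 14.84 next round, worth 0.7 × 14.84 = 10.388 now. Bob offers 10.388 and keeps 20 − 10.388 = 9.612.
Round 2 (Alice proposes): Bob can get 9.612 next round, worth 0.86 × 9.612 = 8.26632 now, so Alice offers 8.26632, keeping 11.73368.
Round 1 (Bob proposes): Alice can get 11.73368 next round, worth 0.7 × 11.73368 = 8.213576 now; Bob offers that and keeps 11.786424.

8.21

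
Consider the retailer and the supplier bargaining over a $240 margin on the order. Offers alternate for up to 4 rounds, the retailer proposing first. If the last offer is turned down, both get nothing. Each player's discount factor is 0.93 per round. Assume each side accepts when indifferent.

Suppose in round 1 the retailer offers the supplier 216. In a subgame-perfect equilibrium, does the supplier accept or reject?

Round 4 (the supplier proposes): the retailer will accept anything ≥ 0, so the supplier offers 0 and keeps 240.
Round 3 (the retailer proposes): the supplier can get 240 next round, worth 0.93 × 240 = 223.2 now. The retailer offers 223.2 and keeps 240 − 223.2 = 16.8.
Round 2 (the supplier proposes): the retailer can get 16.8 next round, worth 0.93 × 16.8 = 15.624 now, so the supplier offers 15.624, keeping 224.376.
So by rejecting in round 1, the supplier gets 224.376 next round, worth 0.93 × 224.376 = 208.66968 now.
Offer 216 ≥ 208.66968, so the supplier accepts.

Accept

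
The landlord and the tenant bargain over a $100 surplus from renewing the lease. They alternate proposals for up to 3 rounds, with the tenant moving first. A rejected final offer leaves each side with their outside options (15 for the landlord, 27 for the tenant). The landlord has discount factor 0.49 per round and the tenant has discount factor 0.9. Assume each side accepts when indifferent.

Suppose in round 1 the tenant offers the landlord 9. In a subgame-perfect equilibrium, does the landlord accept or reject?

Reject

Round 3 (the tenant proposes): the landlord gets 15 if talks fail, so the tenant offers 15 and keeps 85.
Round 2 (the landlord proposes): the tenant can get 85 next round, worth 0.9 × 85 = 76.5 now; the landlord offers that and keeps 23.5.
So by rejecting in round 1, the landlord gets 23.5 next round, worth 0.49 × 23.5 = 11.515 now.
Offer 9 < 11.515, so the landlord rejects.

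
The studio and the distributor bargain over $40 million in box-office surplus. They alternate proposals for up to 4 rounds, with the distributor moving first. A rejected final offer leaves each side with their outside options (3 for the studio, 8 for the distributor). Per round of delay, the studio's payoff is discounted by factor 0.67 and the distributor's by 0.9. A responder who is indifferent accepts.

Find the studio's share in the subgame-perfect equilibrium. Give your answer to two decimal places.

Round 4 (the studio proposes): the distributor gets 8 if talks fail, so the studio offers 8 and keeps 32.
Round 3 (the distributor proposes): the studio can get 32 next round, worth 0.67 × 32 = 21.44 now, so the distributor offers 21.44, keeping 18.56.
Round 2 (the studio proposes): the distributor can get 18.56 next round, worth 0.9 × 18.56 = 16.704 now, so the studio offers 16.704, keeping 23.296.
Round 1 (the distributor proposes): the studio can get 23.296 next round, worth 0.67 × 23.296 = 15.60832 now; the distributor offers that and keeps 24.39168.

15.61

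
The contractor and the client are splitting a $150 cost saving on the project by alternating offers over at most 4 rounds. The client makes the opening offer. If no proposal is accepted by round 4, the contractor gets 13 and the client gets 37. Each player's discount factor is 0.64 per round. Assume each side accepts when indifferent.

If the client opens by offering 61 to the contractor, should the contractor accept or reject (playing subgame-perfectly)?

Reject

Round 4 (the contractor proposes): the client gets 37 if talks fail, so the contractor offers 37 and keeps 113.
Round 3 (the client proposes): the contractor can get 113 next round, worth 0.64 × 113 = 72.32 now; the client offers that and keeps 77.68.
Round 2 (the contractor proposes): the client can get 77.68 next round, worth 0.64 × 77.68 = 49.7152 now. The contractor offers 49.7152 and keeps 150 − 49.7152 = 100.2848.
So by rejecting in round 1, the contractor gets 100.2848 next round, worth 0.64 × 100.2848 = 64.182272 now.
Offer 61 < 64.182272, so the contractor rejects.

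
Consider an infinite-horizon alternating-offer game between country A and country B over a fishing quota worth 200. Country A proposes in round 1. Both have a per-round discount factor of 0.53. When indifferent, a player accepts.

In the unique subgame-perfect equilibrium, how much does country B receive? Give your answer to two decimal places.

In a stationary SPE each proposer offers the other exactly their discounted continuation value.
If country A keeps x when proposing and country B keeps y when proposing, then x = 200 − 0.53y and y = 200 − 0.53x.
Solving: x = 200(1 − 0.53) / (1 − 0.53·0.53) = 94 / 0.7191 ≈ 130.7190.
Country B gets 200 − 130.7190 ≈ 69.2810.

69.28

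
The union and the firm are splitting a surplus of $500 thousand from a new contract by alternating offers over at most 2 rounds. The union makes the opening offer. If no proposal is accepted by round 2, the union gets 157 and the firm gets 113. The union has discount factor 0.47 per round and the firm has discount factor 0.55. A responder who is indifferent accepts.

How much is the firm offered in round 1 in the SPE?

188.65

Round 2 (the firm proposes): the union gets 157 if talks fail, so the firm offers 157 and keeps 343.
Round 1 (the union proposes): the firm can get 343 next round, worth 0.55 × 343 = 188.65 now; the union offers that and keeps 311.35.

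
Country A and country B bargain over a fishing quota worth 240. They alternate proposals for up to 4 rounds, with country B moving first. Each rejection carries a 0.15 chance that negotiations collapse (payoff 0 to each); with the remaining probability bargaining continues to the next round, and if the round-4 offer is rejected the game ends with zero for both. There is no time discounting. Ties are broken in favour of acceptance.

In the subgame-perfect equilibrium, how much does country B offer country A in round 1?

Round 4 (country A proposes): rejection yields 0 for country B; country A offers 0 and keeps 240.
Round 3 (country B proposes): rejecting gives country A an expected 0.85 × 240 = 204. Country B offers 204 and keeps 240 − 204 = 36.
Round 2 (country A proposes): rejecting gives country B an expected 0.85 × 36 = 30.6. Country A offers 30.6 and keeps 240 − 30.6 = 209.4.
Round 1 (country B proposes): rejecting gives country A an expected 0.85 × 209.4 = 177.99; country B offers that and keeps 62.01.

177.99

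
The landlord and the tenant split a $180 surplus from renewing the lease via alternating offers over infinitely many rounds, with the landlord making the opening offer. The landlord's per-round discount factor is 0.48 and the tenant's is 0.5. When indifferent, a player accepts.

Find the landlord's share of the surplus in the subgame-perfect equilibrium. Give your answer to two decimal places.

118.42

Let x be the landlord's share when the landlord proposes and y be the tenant's share when the tenant proposes.
The tenant accepts iff offered ≥ 0.5·y, so x = 180 − 0.5y. Symmetrically y = 180 − 0.48x.
Substituting: x = 180 − 0.5(180 − 0.48x), giving x(1 − 0.48·0.5) = 180(1 − 0.5).
So x = 180 × 0.5 / 0.76 ≈ 118.4211, and the tenant receives 180 − x ≈ 61.5789.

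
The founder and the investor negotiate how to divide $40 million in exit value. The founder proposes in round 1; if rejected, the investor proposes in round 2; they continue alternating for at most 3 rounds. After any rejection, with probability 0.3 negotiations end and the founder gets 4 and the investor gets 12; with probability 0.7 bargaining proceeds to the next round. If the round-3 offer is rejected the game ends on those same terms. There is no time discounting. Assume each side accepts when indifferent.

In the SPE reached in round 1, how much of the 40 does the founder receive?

Round 3 (the founder proposes): the investor gets 12 if talks fail, so the founder offers 12 and keeps 28.
Round 2 (the investor proposes): rejecting gives the founder an expected 0.7 × 28 + 0.3 × 4 = 20.8; the investor offers that and keeps 19.2.
Round 1 (the founder proposes): rejecting gives the investor an expected 0.7 × 19.2 + 0.3 × 12 = 17.04, so the founder offers 17.04, keeping 22.96.

22.96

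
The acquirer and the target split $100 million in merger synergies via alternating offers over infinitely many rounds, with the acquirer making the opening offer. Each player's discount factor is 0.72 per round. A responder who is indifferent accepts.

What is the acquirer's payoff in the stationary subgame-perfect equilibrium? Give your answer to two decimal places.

58.14

In a stationary SPE each proposer offers the other exactly their discounted continuation value.
If the acquirer keeps x when proposing and the target keeps y when proposing, then x = 100 − 0.72y and y = 100 − 0.72x.
Solving: x = 100(1 − 0.72) / (1 − 0.72·0.72) = 28 / 0.4816 ≈ 58.1395.
The target gets 100 − 58.1395 ≈ 41.8605.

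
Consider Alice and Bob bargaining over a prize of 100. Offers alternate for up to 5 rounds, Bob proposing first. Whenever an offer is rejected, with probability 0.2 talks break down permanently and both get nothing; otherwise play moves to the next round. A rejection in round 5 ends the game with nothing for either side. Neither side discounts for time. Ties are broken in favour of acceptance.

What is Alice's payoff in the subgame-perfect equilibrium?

26.24

Round 5 (Bob proposes): rejection yields 0 for Alice; Bob offers 0 and keeps 100.
Round 4 (Alice proposes): rejecting gives Bob an expected 0.8 × 100 = 80; Alice offers that and keeps 20.
Round 3 (Bob proposes): rejecting gives Alice an expected 0.8 × 20 = 16. Bob offers 16 and keeps 100 − 16 = 84.
Round 2 (Alice proposes): rejecting gives Bob an expected 0.8 × 84 = 67.2; Alice offers that and keeps 32.8.
Round 1 (Bob proposes): rejecting gives Alice an expected 0.8 × 32.8 = 26.24; Bob offers that and keeps 73.76.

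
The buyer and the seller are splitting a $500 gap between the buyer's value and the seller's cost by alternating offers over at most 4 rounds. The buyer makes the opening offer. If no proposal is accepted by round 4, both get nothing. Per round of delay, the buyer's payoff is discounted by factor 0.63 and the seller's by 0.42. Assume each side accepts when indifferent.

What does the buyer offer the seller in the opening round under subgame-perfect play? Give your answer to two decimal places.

133.27

By backward induction:
Round 4 (the seller proposes): rejection yields 0 for the buyer; the seller offers 0 and keeps 500.
Round 3 (the buyer proposes): the seller can get 500 next round, worth 0.42 × 500 = 210 now. The buyer offers 210 and keeps 500 − 210 = 290.
Round 2 (the seller proposes): the buyer can get 290 next round, worth 0.63 × 290 = 182.7 now, so the seller offers 182.7, keeping 317.3.
Round 1 (the buyer proposes): the seller can get 317.3 next round, worth 0.42 × 317.3 = 133.266 now, so the buyer offers 133.266, keeping 366.734.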